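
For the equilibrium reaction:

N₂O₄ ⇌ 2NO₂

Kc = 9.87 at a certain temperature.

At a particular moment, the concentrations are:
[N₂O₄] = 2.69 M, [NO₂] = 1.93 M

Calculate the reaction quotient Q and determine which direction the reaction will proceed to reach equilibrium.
Q = 1.385, Q < K, reaction proceeds forward (toward products)

Q = ([NO₂]^2) / ([N₂O₄])
  = ((1.93)^2) / ((2.69)) = 3.7249/2.69 = 1.385
Since Q = 1.385 < Kc = 9.87, the reaction proceeds forward (toward products) to reach equilibrium.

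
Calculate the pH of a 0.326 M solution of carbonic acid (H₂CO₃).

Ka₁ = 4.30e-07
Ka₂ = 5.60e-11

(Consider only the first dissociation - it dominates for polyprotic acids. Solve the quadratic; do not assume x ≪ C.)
pH = 3.43

x² + Ka₁·x − Ka₁·C = 0 with Ka₁ = 4.30e-07, C = 0.326.
x = (−Ka₁ + √(Ka₁² + 4·Ka₁·C))/2 = 3.7419e-04 M, so pH = 3.43.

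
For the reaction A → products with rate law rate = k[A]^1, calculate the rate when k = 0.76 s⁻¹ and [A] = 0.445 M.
0.3382 M/s

rate = k·[A]^1 = 0.76·(0.445)^1 = 0.76·0.445 = 0.3382 M/s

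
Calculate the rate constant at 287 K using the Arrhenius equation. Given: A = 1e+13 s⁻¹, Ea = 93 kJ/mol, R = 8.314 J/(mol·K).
1.18e-04 s⁻¹

k = A·exp(-Ea/(R·T)) = 1e+13·exp(-93000/(8.314·287)) = 1e+13·exp(-38.9754) = 1e+13·1.1835e-17 = 1.18e-04 s⁻¹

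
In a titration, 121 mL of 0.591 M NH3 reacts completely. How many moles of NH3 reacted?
Moles = Molarity × Volume (L)
Moles = 0.591 M × 0.121 L = 0.07151 mol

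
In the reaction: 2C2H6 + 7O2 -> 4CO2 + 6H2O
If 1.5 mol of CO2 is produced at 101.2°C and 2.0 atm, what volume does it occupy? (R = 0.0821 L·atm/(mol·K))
T = 101.2°C + 273.15 = 374.35 K
V = nRT/P = (1.5 × 0.0821 × 374.35) / 2.0
V = 23.05 L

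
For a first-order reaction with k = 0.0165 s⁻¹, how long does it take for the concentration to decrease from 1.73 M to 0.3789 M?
92.04 s

From ln[A] = ln[A]₀ - k·t: t = ln([A]₀/[A])/k = ln(1.73/0.3789)/0.0165 = ln(4.5658)/0.0165 = 1.5186/0.0165 = 92.04 s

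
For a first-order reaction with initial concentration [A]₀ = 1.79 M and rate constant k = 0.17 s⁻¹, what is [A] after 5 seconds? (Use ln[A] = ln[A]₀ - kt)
0.7651 M

ln[A] = ln[A]₀ - k·t = ln(1.79) - (0.17)·(5) = 0.5822 - 0.8500 = -0.2678
[A] = e^(-0.2678) = 0.7651 M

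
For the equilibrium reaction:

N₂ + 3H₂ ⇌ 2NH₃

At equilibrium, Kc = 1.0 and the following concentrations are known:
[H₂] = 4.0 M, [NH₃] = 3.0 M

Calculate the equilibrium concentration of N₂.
[N₂] = 0.1406 M

Kc = ([NH₃]^2) / ([N₂] × [H₂]^3) = 1.0
[N₂]^1 = (product terms)/(Kc · other reactant terms) = 9 / (1.0 · 64) = 0.14062
[N₂] = 0.1406 M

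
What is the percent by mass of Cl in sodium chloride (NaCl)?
Mass of Cl in formula = 35.45 × 1 = 35.45 g/mol
Molar mass = 58.44 g/mol
% Cl = (35.45/58.44) × 100% = 60.66%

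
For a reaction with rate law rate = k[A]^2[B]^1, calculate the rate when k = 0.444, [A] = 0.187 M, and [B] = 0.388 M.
0.006024 M/s

rate = k·[A]^2·[B]^1 = 0.444·(0.187)^2·(0.388)^1 = 0.444·0.034969·0.388 = 0.006024 M/s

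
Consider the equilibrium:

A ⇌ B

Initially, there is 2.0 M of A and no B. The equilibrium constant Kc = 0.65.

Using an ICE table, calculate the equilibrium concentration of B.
[B] = 0.788 M

ICE: [A] = 2.0 − x, [B] = x.
Kc = x/(2.0 − x) = 0.65 ⇒ x = 0.65·2.0/(1 + 0.65) = 1.3/1.65 = 0.7879.
[B] = x = 0.788 M.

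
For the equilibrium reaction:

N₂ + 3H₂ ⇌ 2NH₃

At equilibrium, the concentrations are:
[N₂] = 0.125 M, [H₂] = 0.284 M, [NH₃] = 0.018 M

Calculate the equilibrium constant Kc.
K_c = 0.1132

Kc = ([NH₃]^2) / ([N₂] × [H₂]^3)
   = ((0.018)^2) / ((0.125)·(0.284)^3)
   = 0.000324 / 0.0028633 = 0.1132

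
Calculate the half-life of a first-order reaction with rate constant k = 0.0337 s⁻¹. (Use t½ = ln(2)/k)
20.57 s

t½ = ln(2)/k = 0.6931/0.0337 = 20.57 s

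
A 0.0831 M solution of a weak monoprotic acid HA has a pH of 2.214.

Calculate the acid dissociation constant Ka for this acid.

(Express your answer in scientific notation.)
K_a = 4.85e-04

[H⁺] = 10^(−pH) = 10^(−2.214) = 6.109e-03 M. For HA ⇌ H⁺ + A⁻, Ka = x²/(C − x) = (6.109e-03)²/(0.0831 − 6.109e-03) = 4.85e-04.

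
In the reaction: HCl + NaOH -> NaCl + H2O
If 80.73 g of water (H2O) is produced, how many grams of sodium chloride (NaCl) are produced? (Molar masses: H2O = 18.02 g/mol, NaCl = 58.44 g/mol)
Moles of H2O = 80.73 g ÷ 18.02 g/mol = 4.48002 mol
Mole ratio: 1 mol NaCl / 1 mol H2O
Moles of NaCl = 4.48002 × (1/1) = 4.48002 mol
Mass of NaCl = 4.48002 mol × 58.44 g/mol = 261.8 g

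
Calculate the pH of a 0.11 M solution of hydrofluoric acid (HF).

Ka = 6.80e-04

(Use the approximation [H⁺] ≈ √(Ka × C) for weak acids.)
pH = 2.06

[H⁺] = √(Ka × C) = √(6.80e-04 × 0.11) = 8.6487e-03. pH = -log(8.6487e-03)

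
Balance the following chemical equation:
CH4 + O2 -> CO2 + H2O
Balanced equation:
CH4 + 2O2 -> CO2 + 2H2O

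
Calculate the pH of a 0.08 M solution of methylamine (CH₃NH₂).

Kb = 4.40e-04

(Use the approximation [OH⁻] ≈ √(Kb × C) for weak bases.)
pH = 11.77

[OH⁻] = √(Kb × C) = √(4.40e-04 × 0.08) = 5.9330e-03. pOH = 2.23, pH = 14 - pOH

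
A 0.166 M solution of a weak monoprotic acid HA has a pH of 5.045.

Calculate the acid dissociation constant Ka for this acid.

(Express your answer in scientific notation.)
K_a = 4.90e-10

[H⁺] = 10^(−pH) = 10^(−5.045) = 9.016e-06 M. For HA ⇌ H⁺ + A⁻, Ka = x²/(C − x) = (9.016e-06)²/(0.166 − 9.016e-06) = 4.90e-10.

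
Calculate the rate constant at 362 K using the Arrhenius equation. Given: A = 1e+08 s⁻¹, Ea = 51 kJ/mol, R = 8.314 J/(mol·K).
4.37e+00 s⁻¹

k = A·exp(-Ea/(R·T)) = 1e+08·exp(-51000/(8.314·362)) = 1e+08·exp(-16.9454) = 1e+08·4.3723e-08 = 4.37e+00 s⁻¹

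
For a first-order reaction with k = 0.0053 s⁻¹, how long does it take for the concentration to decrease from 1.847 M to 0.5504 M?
228.43 s

From ln[A] = ln[A]₀ - k·t: t = ln([A]₀/[A])/k = ln(1.847/0.5504)/0.0053 = ln(3.3557)/0.0053 = 1.2107/0.0053 = 228.43 s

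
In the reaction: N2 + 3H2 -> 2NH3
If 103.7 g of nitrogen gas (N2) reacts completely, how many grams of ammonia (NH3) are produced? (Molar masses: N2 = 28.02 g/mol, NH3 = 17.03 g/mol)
Moles of N2 = 103.7 g ÷ 28.02 g/mol = 3.70093 mol
Mole ratio: 2 mol NH3 / 1 mol N2
Moles of NH3 = 3.70093 × (2/1) = 7.40186 mol
Mass of NH3 = 7.40186 mol × 17.03 g/mol = 126.1 g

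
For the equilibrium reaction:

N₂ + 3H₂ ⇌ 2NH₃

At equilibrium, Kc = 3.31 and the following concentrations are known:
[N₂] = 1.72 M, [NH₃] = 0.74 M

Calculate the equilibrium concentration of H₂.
[H₂] = 0.4582 M

Kc = ([NH₃]^2) / ([N₂] × [H₂]^3) = 3.31
[H₂]^3 = (product terms)/(Kc · other reactant terms) = 0.5476 / (3.31 · 1.72) = 0.096185
[H₂] = (0.096185)^(1/3) = 0.4582 M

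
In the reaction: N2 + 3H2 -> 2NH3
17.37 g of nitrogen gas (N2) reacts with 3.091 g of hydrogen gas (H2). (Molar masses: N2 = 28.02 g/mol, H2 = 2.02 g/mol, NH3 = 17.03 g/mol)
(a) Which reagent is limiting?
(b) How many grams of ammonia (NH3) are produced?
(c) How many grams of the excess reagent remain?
(a) H2, (b) 17.37 g, (c) 3.078 g

Moles of N2 = 17.37 g ÷ 28.02 g/mol = 0.619914 mol
Moles of H2 = 3.091 g ÷ 2.02 g/mol = 1.5302 mol
Moles ÷ coefficient: N2: 0.619914/1 = 0.6199, H2: 1.5302/3 = 0.5101
(a) H2 has the smaller value, so H2 is the limiting reagent.
(b) Moles of NH3 = 1.5302 mol H2 × (2/3) = 1.02013 mol; mass = 1.02013 mol × 17.03 g/mol = 17.37 g
(c) N2 consumed = 1.5302 × (1/3) = 0.510066 mol; remaining = 0.619914 − 0.510066 = 0.109848 mol; mass = 0.109848 mol × 28.02 g/mol = 3.078 g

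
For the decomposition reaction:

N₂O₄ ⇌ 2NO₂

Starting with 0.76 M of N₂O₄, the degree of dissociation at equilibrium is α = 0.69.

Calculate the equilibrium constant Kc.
K_c = 4.6689

x = α·[A]₀ = 0.69 × 0.76 = 0.5244 M dissociated.
At eq: [N₂O₄] = 0.76 − 0.5244 = 0.2356 M; [NO₂] = 2x = 1.049 M.
Kc = [NO₂]²/[N₂O₄] = (1.049)²/0.2356 = 4.669.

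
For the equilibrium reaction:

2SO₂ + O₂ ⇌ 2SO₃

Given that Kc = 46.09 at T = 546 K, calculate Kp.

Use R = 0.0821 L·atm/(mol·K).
K_p = 1.0282

Δn = (moles gaseous products) − (moles gaseous reactants) = -1
T = 546 K; RT = 0.0821 × 546 = 44.8266
Kp = Kc·(RT)^Δn = 46.09 × (44.8266)^-1 = 46.09 × 0.0223082 = 1.0282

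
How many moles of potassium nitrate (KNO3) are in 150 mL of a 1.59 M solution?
Moles = Molarity × Volume (L)
Moles = 1.59 M × 0.15 L = 0.2385 mol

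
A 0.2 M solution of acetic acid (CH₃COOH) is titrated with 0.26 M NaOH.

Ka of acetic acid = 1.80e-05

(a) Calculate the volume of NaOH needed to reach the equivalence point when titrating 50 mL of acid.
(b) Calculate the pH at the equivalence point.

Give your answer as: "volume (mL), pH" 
V = 38.5 mL, pH = 8.90

(a) At equivalence: moles acid = moles base.
moles acid = 0.2 × 0.05 = 0.01 mol; V_NaOH = 0.01/0.26 = 0.03846 L = 38.5 mL.
(b) At equivalence, all acid → conjugate base A⁻ at [A⁻] = 0.01/0.08846 = 0.113 M.
Kb = Kw/Ka = 1.0e-14/1.80e-05 = 5.556e-10; [OH⁻] = √(Kb·[A⁻]) = 7.925e-06; pOH = 5.10; pH = 14 − pOH = 8.90.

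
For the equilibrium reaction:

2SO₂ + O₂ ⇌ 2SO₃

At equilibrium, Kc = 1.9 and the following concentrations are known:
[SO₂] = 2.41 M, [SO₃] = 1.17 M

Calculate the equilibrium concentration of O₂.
[O₂] = 0.1240 M

Kc = ([SO₃]^2) / ([SO₂]^2 × [O₂]) = 1.9
[O₂]^1 = (product terms)/(Kc · other reactant terms) = 1.3689 / (1.9 · 5.8081) = 0.12405
[O₂] = 0.1240 M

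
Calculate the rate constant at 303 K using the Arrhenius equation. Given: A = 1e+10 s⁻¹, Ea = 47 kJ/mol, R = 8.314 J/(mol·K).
7.89e+01 s⁻¹

k = A·exp(-Ea/(R·T)) = 1e+10·exp(-47000/(8.314·303)) = 1e+10·exp(-18.6571) = 1e+10·7.8941e-09 = 7.89e+01 s⁻¹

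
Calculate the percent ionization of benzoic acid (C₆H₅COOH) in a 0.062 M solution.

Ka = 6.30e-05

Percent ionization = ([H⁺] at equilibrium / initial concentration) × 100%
Percent ionization = 3.14%

Let x = [H⁺]. Ka = x²/(C - x) ⇒ x² + (6.30e-05)x - (6.30e-05)(0.062) = 0. x = 1.9451e-03. Percent = (1.9451e-03/0.062) × 100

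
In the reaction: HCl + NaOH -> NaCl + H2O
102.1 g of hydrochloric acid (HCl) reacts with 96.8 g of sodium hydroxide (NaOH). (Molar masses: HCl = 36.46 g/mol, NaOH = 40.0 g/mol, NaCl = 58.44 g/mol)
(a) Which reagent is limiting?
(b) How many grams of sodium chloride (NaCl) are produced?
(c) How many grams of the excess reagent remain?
(a) NaOH, (b) 141.4 g, (c) 13.87 g

Moles of HCl = 102.1 g ÷ 36.46 g/mol = 2.80033 mol
Moles of NaOH = 96.8 g ÷ 40.0 g/mol = 2.42 mol
Moles ÷ coefficient: HCl: 2.80033/1 = 2.8, NaOH: 2.42/1 = 2.42
(a) NaOH has the smaller value, so NaOH is the limiting reagent.
(b) Moles of NaCl = 2.42 mol NaOH × (1/1) = 2.42 mol; mass = 2.42 mol × 58.44 g/mol = 141.4 g
(c) HCl consumed = 2.42 × (1/1) = 2.42 mol; remaining = 2.80033 − 2.42 = 0.380329 mol; mass = 0.380329 mol × 36.46 g/mol = 13.87 g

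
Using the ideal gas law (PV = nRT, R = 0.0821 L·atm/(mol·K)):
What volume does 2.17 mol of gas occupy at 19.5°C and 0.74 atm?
T = 19.5°C + 273.15 = 292.65 K
V = nRT/P = (2.17 × 0.0821 × 292.65) / 0.74
V = 70.46 L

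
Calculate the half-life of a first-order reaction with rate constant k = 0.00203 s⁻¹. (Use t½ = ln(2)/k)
341.45 s

t½ = ln(2)/k = 0.6931/0.00203 = 341.45 s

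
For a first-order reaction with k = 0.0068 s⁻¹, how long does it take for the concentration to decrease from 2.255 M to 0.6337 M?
186.67 s

From ln[A] = ln[A]₀ - k·t: t = ln([A]₀/[A])/k = ln(2.255/0.6337)/0.0068 = ln(3.5585)/0.0068 = 1.2693/0.0068 = 186.67 s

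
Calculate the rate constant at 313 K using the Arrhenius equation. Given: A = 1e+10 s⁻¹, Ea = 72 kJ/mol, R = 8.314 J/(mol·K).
9.64e-03 s⁻¹

k = A·exp(-Ea/(R·T)) = 1e+10·exp(-72000/(8.314·313)) = 1e+10·exp(-27.6680) = 1e+10·9.6367e-13 = 9.64e-03 s⁻¹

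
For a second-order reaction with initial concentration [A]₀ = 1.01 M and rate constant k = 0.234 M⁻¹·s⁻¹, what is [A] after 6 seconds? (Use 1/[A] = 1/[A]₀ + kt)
0.4177 M

1/[A] = 1/[A]₀ + k·t = 1/1.01 + (0.234)·(6) = 0.9901 + 1.4040 = 2.3941
[A] = 1/2.3941 = 0.4177 M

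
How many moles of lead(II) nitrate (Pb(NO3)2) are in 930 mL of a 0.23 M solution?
Moles = Molarity × Volume (L)
Moles = 0.23 M × 0.93 L = 0.2139 mol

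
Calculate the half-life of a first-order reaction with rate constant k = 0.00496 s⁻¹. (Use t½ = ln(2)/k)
139.75 s

t½ = ln(2)/k = 0.6931/0.00496 = 139.75 s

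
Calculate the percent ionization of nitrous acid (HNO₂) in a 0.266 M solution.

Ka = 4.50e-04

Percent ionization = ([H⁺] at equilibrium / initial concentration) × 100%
Percent ionization = 4.03%

Let x = [H⁺]. Ka = x²/(C - x) ⇒ x² + (4.50e-04)x - (4.50e-04)(0.266) = 0. x = 1.0718e-02. Percent = (1.0718e-02/0.266) × 100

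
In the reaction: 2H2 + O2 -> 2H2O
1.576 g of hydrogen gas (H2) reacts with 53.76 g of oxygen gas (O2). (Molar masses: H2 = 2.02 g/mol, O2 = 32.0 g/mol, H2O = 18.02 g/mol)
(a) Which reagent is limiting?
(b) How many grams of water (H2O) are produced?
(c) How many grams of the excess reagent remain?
(a) H2, (b) 14.06 g, (c) 41.28 g

Moles of H2 = 1.576 g ÷ 2.02 g/mol = 0.780198 mol
Moles of O2 = 53.76 g ÷ 32.0 g/mol = 1.68 mol
Moles ÷ coefficient: H2: 0.780198/2 = 0.3901, O2: 1.68/1 = 1.68
(a) H2 has the smaller value, so H2 is the limiting reagent.
(b) Moles of H2O = 0.780198 mol H2 × (2/2) = 0.780198 mol; mass = 0.780198 mol × 18.02 g/mol = 14.06 g
(c) O2 consumed = 0.780198 × (1/2) = 0.390099 mol; remaining = 1.68 − 0.390099 = 1.2899 mol; mass = 1.2899 mol × 32.0 g/mol = 41.28 g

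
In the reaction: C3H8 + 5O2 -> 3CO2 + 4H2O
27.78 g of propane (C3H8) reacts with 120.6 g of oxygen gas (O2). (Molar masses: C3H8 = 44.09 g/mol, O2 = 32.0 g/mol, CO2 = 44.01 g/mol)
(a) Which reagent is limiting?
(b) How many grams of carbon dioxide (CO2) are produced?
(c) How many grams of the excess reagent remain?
(a) C3H8, (b) 83.19 g, (c) 19.79 g

Moles of C3H8 = 27.78 g ÷ 44.09 g/mol = 0.630075 mol
Moles of O2 = 120.6 g ÷ 32.0 g/mol = 3.76875 mol
Moles ÷ coefficient: C3H8: 0.630075/1 = 0.6301, O2: 3.76875/5 = 0.7537
(a) C3H8 has the smaller value, so C3H8 is the limiting reagent.
(b) Moles of CO2 = 0.630075 mol C3H8 × (3/1) = 1.89022 mol; mass = 1.89022 mol × 44.01 g/mol = 83.19 g
(c) O2 consumed = 0.630075 × (5/1) = 3.15037 mol; remaining = 3.76875 − 3.15037 = 0.618376 mol; mass = 0.618376 mol × 32.0 g/mol = 19.79 g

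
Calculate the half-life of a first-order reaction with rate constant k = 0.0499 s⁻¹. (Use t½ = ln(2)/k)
13.89 s

t½ = ln(2)/k = 0.6931/0.0499 = 13.89 s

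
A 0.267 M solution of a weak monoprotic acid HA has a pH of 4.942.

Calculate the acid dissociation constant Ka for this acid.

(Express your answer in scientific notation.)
K_a = 4.89e-10

[H⁺] = 10^(−pH) = 10^(−4.942) = 1.143e-05 M. For HA ⇌ H⁺ + A⁻, Ka = x²/(C − x) = (1.143e-05)²/(0.267 − 1.143e-05) = 4.89e-10.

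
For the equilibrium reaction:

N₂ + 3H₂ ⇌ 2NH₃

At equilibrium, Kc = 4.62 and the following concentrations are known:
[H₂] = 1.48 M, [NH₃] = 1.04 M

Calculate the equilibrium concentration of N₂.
[N₂] = 0.0722 M

Kc = ([NH₃]^2) / ([N₂] × [H₂]^3) = 4.62
[N₂]^1 = (product terms)/(Kc · other reactant terms) = 1.0816 / (4.62 · 3.2418) = 0.072217
[N₂] = 0.0722 M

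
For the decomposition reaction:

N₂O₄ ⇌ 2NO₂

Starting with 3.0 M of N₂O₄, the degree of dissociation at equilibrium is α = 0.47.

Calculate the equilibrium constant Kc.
K_c = 5.0015

x = α·[A]₀ = 0.47 × 3.0 = 1.41 M dissociated.
At eq: [N₂O₄] = 3.0 − 1.41 = 1.59 M; [NO₂] = 2x = 2.82 M.
Kc = [NO₂]²/[N₂O₄] = (2.82)²/1.59 = 5.002.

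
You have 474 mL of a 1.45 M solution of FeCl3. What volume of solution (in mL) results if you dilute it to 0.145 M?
Using M₁V₁ = M₂V₂:
1.45 × 474 = 0.145 × V₂
V₂ = (1.45 × 474) / 0.145 = 4740 mL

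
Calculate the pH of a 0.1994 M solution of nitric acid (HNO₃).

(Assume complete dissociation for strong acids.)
pH = 0.70

[H⁺] = 0.1994 M for strong acid. pH = -log[H⁺] = -log(0.1994)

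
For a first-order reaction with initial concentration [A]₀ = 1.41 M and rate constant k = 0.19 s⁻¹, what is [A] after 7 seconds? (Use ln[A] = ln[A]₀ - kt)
0.3729 M

ln[A] = ln[A]₀ - k·t = ln(1.41) - (0.19)·(7) = 0.3436 - 1.3300 = -0.9864
[A] = e^(-0.9864) = 0.3729 M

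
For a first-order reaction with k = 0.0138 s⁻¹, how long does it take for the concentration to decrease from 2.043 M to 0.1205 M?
205.11 s

From ln[A] = ln[A]₀ - k·t: t = ln([A]₀/[A])/k = ln(2.043/0.1205)/0.0138 = ln(16.9544)/0.0138 = 2.8305/0.0138 = 205.11 s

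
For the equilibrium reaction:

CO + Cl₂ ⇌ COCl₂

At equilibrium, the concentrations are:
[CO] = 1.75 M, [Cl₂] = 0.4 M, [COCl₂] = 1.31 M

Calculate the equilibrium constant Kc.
K_c = 1.8714

Kc = ([COCl₂]) / ([CO] × [Cl₂])
   = ((1.31)) / ((1.75)·(0.4))
   = 1.31 / 0.7 = 1.8714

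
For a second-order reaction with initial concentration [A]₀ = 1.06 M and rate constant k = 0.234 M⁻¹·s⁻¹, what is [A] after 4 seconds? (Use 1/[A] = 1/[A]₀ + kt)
0.5321 M

1/[A] = 1/[A]₀ + k·t = 1/1.06 + (0.234)·(4) = 0.9434 + 0.9360 = 1.8794
[A] = 1/1.8794 = 0.5321 M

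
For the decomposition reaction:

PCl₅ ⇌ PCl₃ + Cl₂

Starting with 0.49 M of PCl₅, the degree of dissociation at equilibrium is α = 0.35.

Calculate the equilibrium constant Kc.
K_c = 0.0923

x = α·[A]₀ = 0.35 × 0.49 = 0.1715 M dissociated.
At eq: [PCl₅] = 0.49 − 0.1715 = 0.3185 M; [PCl₃] = [Cl₂] = x = 0.1715 M.
Kc = [PCl₃][Cl₂]/[PCl₅] = (0.1715)²/0.3185 = 0.09235.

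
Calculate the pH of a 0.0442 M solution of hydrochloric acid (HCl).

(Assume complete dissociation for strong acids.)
pH = 1.35

[H⁺] = 0.0442 M for strong acid. pH = -log[H⁺] = -log(0.0442)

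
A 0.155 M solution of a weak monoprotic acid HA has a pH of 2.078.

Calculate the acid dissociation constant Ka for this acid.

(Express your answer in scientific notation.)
K_a = 4.76e-04

[H⁺] = 10^(−pH) = 10^(−2.078) = 8.356e-03 M. For HA ⇌ H⁺ + A⁻, Ka = x²/(C − x) = (8.356e-03)²/(0.155 − 8.356e-03) = 4.76e-04.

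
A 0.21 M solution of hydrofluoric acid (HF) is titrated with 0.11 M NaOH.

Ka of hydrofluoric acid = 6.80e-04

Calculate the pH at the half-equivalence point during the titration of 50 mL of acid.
pH = pKa = 3.17

At the half-equivalence point, [HA] = [A⁻], so by Henderson–Hasselbalch pH = pKa + log(1) = pKa.
pKa = −log(6.80e-04) = 3.17.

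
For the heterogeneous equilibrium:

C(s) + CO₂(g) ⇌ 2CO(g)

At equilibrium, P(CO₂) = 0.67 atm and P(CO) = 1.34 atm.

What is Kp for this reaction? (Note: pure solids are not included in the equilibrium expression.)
K_p = 2.680

Solid C is excluded.
Kp = P(CO)²/P(CO₂) = (1.34)²/0.67 = 1.796/0.67 = 2.680.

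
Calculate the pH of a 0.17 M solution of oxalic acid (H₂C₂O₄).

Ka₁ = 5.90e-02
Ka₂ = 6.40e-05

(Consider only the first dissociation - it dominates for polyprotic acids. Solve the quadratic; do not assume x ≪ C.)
pH = 1.13

x² + Ka₁·x − Ka₁·C = 0 with Ka₁ = 5.90e-02, C = 0.17.
x = (−Ka₁ + √(Ka₁² + 4·Ka₁·C))/2 = 7.4904e-02 M, so pH = 1.13.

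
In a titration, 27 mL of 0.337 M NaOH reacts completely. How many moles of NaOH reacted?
Moles = Molarity × Volume (L)
Moles = 0.337 M × 0.027 L = 0.009099 mol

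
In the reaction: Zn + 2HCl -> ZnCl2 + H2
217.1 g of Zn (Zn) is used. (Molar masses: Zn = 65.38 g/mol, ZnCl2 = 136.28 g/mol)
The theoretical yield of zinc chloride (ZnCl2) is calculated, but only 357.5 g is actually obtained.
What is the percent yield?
Moles of Zn = 217.1 g ÷ 65.38 g/mol = 3.32059 mol
Mole ratio: 1 mol ZnCl2 / 1 mol Zn
Moles of ZnCl2 = 3.32059 × (1/1) = 3.32059 mol
Theoretical yield = 3.32059 mol × 136.28 g/mol = 452.53 g
Actual yield = 357.5 g
Percent yield = (357.5 / 452.53) × 100% = 79.0%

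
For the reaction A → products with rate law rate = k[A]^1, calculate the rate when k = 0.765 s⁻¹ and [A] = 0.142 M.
0.1086 M/s

rate = k·[A]^1 = 0.765·(0.142)^1 = 0.765·0.142 = 0.1086 M/s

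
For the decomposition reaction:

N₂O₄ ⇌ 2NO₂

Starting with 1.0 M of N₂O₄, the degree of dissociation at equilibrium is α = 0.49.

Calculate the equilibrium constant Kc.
K_c = 1.8831

x = α·[A]₀ = 0.49 × 1.0 = 0.49 M dissociated.
At eq: [N₂O₄] = 1.0 − 0.49 = 0.51 M; [NO₂] = 2x = 0.98 M.
Kc = [NO₂]²/[N₂O₄] = (0.98)²/0.51 = 1.883.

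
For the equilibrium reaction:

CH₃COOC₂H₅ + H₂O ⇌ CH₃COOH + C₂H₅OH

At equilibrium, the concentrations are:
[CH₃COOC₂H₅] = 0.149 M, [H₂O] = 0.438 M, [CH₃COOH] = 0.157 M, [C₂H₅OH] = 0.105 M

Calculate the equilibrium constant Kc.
K_c = 0.2526

Kc = ([CH₃COOH] × [C₂H₅OH]) / ([CH₃COOC₂H₅] × [H₂O])
   = ((0.157)·(0.105)) / ((0.149)·(0.438))
   = 0.016485 / 0.065262 = 0.2526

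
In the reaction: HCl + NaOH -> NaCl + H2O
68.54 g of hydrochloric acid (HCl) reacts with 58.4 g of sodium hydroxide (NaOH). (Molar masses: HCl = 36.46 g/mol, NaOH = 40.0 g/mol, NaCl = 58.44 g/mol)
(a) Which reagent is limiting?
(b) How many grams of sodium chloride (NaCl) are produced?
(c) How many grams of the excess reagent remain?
(a) NaOH, (b) 85.32 g, (c) 15.31 g

Moles of HCl = 68.54 g ÷ 36.46 g/mol = 1.87987 mol
Moles of NaOH = 58.4 g ÷ 40.0 g/mol = 1.46 mol
Moles ÷ coefficient: HCl: 1.87987/1 = 1.88, NaOH: 1.46/1 = 1.46
(a) NaOH has the smaller value, so NaOH is the limiting reagent.
(b) Moles of NaCl = 1.46 mol NaOH × (1/1) = 1.46 mol; mass = 1.46 mol × 58.44 g/mol = 85.32 g
(c) HCl consumed = 1.46 × (1/1) = 1.46 mol; remaining = 1.87987 − 1.46 = 0.419868 mol; mass = 0.419868 mol × 36.46 g/mol = 15.31 g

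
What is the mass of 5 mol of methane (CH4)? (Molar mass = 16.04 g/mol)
Mass = 5 mol × 16.04 g/mol = 80.2 g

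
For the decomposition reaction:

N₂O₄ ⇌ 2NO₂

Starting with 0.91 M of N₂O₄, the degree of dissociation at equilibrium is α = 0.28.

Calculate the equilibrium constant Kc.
K_c = 0.3964

x = α·[A]₀ = 0.28 × 0.91 = 0.2548 M dissociated.
At eq: [N₂O₄] = 0.91 − 0.2548 = 0.6552 M; [NO₂] = 2x = 0.5096 M.
Kc = [NO₂]²/[N₂O₄] = (0.5096)²/0.6552 = 0.3964.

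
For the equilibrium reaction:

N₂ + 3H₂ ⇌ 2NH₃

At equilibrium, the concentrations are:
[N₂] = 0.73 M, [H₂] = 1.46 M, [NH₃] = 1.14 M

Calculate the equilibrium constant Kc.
K_c = 0.5720

Kc = ([NH₃]^2) / ([N₂] × [H₂]^3)
   = ((1.14)^2) / ((0.73)·(1.46)^3)
   = 1.2996 / 2.2719 = 0.5720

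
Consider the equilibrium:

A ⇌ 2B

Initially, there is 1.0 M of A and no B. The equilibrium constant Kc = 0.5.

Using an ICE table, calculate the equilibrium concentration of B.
[B] = 0.593 M

ICE: [A] = 1.0 − x, [B] = 2x.
Kc = (2x)²/(1.0 − x) = 0.5 ⇒ 4x² + 0.5x − 0.5 = 0.
x = (−0.5 + √(0.5² + 4·4·0.5))/(2·4) = (−0.5 + √8.25)/8 = 0.29654.
[B] = 2x = 0.593 M.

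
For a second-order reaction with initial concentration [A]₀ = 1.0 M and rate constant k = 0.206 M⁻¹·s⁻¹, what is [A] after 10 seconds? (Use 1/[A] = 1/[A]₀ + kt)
0.3268 M

1/[A] = 1/[A]₀ + k·t = 1/1.0 + (0.206)·(10) = 1.0000 + 2.0600 = 3.0600
[A] = 1/3.0600 = 0.3268 M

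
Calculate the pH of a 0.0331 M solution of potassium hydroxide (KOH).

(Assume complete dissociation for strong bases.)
pH = 12.52

[OH⁻] = 0.0331 M for strong base. pOH = -log[OH⁻] = 1.48, pH = 14 - pOH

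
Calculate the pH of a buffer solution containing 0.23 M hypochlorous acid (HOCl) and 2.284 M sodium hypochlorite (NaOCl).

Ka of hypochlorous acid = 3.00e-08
pH = 8.52

pKa = -log(3.00e-08) = 7.52. pH = pKa + log([A⁻]/[HA]) = 7.52 + log(2.284/0.23)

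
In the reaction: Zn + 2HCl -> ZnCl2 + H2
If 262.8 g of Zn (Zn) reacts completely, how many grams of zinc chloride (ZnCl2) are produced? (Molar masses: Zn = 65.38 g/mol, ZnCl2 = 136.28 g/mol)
Moles of Zn = 262.8 g ÷ 65.38 g/mol = 4.01958 mol
Mole ratio: 1 mol ZnCl2 / 1 mol Zn
Moles of ZnCl2 = 4.01958 × (1/1) = 4.01958 mol
Mass of ZnCl2 = 4.01958 mol × 136.28 g/mol = 547.8 g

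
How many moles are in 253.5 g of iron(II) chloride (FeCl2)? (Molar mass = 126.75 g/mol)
Moles = 253.5 g ÷ 126.75 g/mol = 2 mol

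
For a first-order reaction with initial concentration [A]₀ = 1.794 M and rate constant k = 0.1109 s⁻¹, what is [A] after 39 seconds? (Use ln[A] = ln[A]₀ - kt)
0.0237 M

ln[A] = ln[A]₀ - k·t = ln(1.794) - (0.1109)·(39) = 0.5844 - 4.3251 = -3.7407
[A] = e^(-3.7407) = 0.0237 M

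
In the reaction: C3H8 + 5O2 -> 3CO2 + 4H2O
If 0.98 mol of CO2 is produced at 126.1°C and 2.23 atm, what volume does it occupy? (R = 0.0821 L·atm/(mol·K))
T = 126.1°C + 273.15 = 399.25 K
V = nRT/P = (0.98 × 0.0821 × 399.25) / 2.23
V = 14.40 L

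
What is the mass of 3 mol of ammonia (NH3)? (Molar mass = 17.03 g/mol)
Mass = 3 mol × 17.03 g/mol = 51.09 g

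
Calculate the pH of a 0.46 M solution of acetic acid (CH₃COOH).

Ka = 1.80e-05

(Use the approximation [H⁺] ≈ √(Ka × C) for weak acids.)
pH = 2.54

[H⁺] = √(Ka × C) = √(1.80e-05 × 0.46) = 2.8775e-03. pH = -log(2.8775e-03)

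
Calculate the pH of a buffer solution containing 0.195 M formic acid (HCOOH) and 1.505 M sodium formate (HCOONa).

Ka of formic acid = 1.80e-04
pH = 4.63

pKa = -log(1.80e-04) = 3.74. pH = pKa + log([A⁻]/[HA]) = 3.74 + log(1.505/0.195)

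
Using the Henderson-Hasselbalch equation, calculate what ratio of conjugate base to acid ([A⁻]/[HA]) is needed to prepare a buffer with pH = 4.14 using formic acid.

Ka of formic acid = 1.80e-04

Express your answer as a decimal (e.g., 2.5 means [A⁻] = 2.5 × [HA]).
[A⁻]/[HA] = 2.485

pKa = −log(1.80e-04) = 3.7447. pH = pKa + log([A⁻]/[HA]). 4.14 = 3.7447 + log(ratio). log(ratio) = 4.14 − 3.7447 = 0.3953. ratio = 10^(0.3953) = 2.485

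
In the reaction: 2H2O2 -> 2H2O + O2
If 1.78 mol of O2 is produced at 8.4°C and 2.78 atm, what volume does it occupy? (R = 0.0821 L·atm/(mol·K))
T = 8.4°C + 273.15 = 281.55 K
V = nRT/P = (1.78 × 0.0821 × 281.55) / 2.78
V = 14.80 L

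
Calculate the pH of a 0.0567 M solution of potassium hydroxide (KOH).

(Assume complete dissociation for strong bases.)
pH = 12.75

[OH⁻] = 0.0567 M for strong base. pOH = -log[OH⁻] = 1.25, pH = 14 - pOH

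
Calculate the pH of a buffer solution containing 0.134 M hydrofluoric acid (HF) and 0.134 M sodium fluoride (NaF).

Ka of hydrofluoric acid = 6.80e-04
pH = 3.17

pKa = -log(6.80e-04) = 3.17. pH = pKa + log([A⁻]/[HA]) = 3.17 + log(0.134/0.134)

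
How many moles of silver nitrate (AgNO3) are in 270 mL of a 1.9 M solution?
Moles = Molarity × Volume (L)
Moles = 1.9 M × 0.27 L = 0.513 mol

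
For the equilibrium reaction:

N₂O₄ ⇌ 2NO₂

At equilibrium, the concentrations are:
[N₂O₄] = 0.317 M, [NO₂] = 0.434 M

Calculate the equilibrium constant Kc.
K_c = 0.5942

Kc = ([NO₂]^2) / ([N₂O₄])
   = ((0.434)^2) / ((0.317))
   = 0.18836 / 0.317 = 0.5942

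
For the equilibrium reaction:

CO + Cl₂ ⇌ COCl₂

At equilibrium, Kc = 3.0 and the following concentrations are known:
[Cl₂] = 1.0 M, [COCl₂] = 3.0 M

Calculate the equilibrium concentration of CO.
[CO] = 1.0000 M

Kc = ([COCl₂]) / ([CO] × [Cl₂]) = 3.0
[CO]^1 = (product terms)/(Kc · other reactant terms) = 3 / (3.0 · 1) = 1
[CO] = 1.0000 M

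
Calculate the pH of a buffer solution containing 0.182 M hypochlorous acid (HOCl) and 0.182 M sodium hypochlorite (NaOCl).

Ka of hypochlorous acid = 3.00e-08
pH = 7.52

pKa = -log(3.00e-08) = 7.52. pH = pKa + log([A⁻]/[HA]) = 7.52 + log(0.182/0.182)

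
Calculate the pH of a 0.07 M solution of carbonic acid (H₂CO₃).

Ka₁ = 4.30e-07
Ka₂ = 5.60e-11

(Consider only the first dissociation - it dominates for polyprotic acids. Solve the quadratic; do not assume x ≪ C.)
pH = 3.76

x² + Ka₁·x − Ka₁·C = 0 with Ka₁ = 4.30e-07, C = 0.07.
x = (−Ka₁ + √(Ka₁² + 4·Ka₁·C))/2 = 1.7328e-04 M, so pH = 3.76.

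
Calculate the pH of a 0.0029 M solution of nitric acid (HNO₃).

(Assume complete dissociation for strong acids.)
pH = 2.54

[H⁺] = 0.0029 M for strong acid. pH = -log[H⁺] = -log(0.0029)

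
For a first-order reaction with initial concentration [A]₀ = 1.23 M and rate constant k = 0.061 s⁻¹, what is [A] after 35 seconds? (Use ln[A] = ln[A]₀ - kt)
0.1454 M

ln[A] = ln[A]₀ - k·t = ln(1.23) - (0.061)·(35) = 0.2070 - 2.1350 = -1.9280
[A] = e^(-1.9280) = 0.1454 M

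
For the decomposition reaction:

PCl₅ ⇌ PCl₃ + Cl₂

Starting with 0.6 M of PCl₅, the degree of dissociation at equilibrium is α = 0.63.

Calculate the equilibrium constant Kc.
K_c = 0.6436

x = α·[A]₀ = 0.63 × 0.6 = 0.378 M dissociated.
At eq: [PCl₅] = 0.6 − 0.378 = 0.222 M; [PCl₃] = [Cl₂] = x = 0.378 M.
Kc = [PCl₃][Cl₂]/[PCl₅] = (0.378)²/0.222 = 0.6436.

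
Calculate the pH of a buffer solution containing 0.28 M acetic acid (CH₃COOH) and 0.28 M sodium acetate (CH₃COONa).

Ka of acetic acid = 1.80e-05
pH = 4.74

pKa = -log(1.80e-05) = 4.74. pH = pKa + log([A⁻]/[HA]) = 4.74 + log(0.28/0.28)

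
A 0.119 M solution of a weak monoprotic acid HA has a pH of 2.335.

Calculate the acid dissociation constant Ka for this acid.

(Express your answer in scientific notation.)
K_a = 1.87e-04

[H⁺] = 10^(−pH) = 10^(−2.335) = 4.624e-03 M. For HA ⇌ H⁺ + A⁻, Ka = x²/(C − x) = (4.624e-03)²/(0.119 − 4.624e-03) = 1.87e-04.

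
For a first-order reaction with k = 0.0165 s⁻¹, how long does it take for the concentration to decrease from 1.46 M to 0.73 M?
42.01 s

From ln[A] = ln[A]₀ - k·t: t = ln([A]₀/[A])/k = ln(1.46/0.73)/0.0165 = ln(2.0000)/0.0165 = 0.6931/0.0165 = 42.01 s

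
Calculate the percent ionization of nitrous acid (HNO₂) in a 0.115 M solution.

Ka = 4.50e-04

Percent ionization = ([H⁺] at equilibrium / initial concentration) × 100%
Percent ionization = 6.06%

Let x = [H⁺]. Ka = x²/(C - x) ⇒ x² + (4.50e-04)x - (4.50e-04)(0.115) = 0. x = 6.9723e-03. Percent = (6.9723e-03/0.115) × 100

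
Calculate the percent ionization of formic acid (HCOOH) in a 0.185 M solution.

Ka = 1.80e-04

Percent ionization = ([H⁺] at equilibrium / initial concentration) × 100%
Percent ionization = 3.07%

Let x = [H⁺]. Ka = x²/(C - x) ⇒ x² + (1.80e-04)x - (1.80e-04)(0.185) = 0. x = 5.6813e-03. Percent = (5.6813e-03/0.185) × 100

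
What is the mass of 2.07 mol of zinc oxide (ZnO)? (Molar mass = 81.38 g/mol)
Mass = 2.07 mol × 81.38 g/mol = 168.5 g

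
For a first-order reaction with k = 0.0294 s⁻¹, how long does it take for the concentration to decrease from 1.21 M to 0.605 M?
23.58 s

From ln[A] = ln[A]₀ - k·t: t = ln([A]₀/[A])/k = ln(1.21/0.605)/0.0294 = ln(2.0000)/0.0294 = 0.6931/0.0294 = 23.58 s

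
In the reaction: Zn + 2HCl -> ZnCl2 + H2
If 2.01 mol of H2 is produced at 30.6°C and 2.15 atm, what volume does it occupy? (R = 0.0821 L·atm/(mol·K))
T = 30.6°C + 273.15 = 303.75 K
V = nRT/P = (2.01 × 0.0821 × 303.75) / 2.15
V = 23.31 L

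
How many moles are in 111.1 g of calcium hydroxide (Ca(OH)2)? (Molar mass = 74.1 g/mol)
Moles = 111.1 g ÷ 74.1 g/mol = 1.499 mol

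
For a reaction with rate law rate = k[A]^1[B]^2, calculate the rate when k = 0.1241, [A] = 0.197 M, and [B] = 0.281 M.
0.00193 M/s

rate = k·[A]^1·[B]^2 = 0.1241·(0.197)^1·(0.281)^2 = 0.1241·0.197·0.078961 = 0.00193 M/s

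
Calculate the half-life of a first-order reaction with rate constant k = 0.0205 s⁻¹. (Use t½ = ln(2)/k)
33.81 s

t½ = ln(2)/k = 0.6931/0.0205 = 33.81 s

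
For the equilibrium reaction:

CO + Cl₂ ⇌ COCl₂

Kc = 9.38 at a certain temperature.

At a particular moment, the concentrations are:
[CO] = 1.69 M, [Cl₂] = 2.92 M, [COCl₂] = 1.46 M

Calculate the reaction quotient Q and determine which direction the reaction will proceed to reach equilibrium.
Q = 0.296, Q < K, reaction proceeds forward (toward products)

Q = ([COCl₂]) / ([CO] × [Cl₂])
  = ((1.46)) / ((1.69)·(2.92)) = 1.46/4.9348 = 0.2959
Since Q = 0.2959 < Kc = 9.38, the reaction proceeds forward (toward products) to reach equilibrium.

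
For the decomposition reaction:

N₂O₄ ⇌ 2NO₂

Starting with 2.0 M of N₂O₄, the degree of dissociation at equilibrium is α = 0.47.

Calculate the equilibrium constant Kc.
K_c = 3.3343

x = α·[A]₀ = 0.47 × 2.0 = 0.94 M dissociated.
At eq: [N₂O₄] = 2.0 − 0.94 = 1.06 M; [NO₂] = 2x = 1.88 M.
Kc = [NO₂]²/[N₂O₄] = (1.88)²/1.06 = 3.334.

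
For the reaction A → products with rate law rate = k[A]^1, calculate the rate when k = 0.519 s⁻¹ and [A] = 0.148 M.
0.07681 M/s

rate = k·[A]^1 = 0.519·(0.148)^1 = 0.519·0.148 = 0.07681 M/s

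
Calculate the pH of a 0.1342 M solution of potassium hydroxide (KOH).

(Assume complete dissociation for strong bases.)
pH = 13.13

[OH⁻] = 0.1342 M for strong base. pOH = -log[OH⁻] = 0.87, pH = 14 - pOH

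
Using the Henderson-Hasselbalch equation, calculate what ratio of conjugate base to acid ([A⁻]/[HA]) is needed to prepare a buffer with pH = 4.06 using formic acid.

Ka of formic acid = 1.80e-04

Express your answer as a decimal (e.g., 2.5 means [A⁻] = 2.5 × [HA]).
[A⁻]/[HA] = 2.067

pKa = −log(1.80e-04) = 3.7447. pH = pKa + log([A⁻]/[HA]). 4.06 = 3.7447 + log(ratio). log(ratio) = 4.06 − 3.7447 = 0.3153. ratio = 10^(0.3153) = 2.067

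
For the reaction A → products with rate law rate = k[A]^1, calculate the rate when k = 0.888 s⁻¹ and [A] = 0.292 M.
0.2593 M/s

rate = k·[A]^1 = 0.888·(0.292)^1 = 0.888·0.292 = 0.2593 M/s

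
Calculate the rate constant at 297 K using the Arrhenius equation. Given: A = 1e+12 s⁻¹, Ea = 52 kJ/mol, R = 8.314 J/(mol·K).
7.15e+02 s⁻¹

k = A·exp(-Ea/(R·T)) = 1e+12·exp(-52000/(8.314·297)) = 1e+12·exp(-21.0590) = 1e+12·7.1484e-10 = 7.15e+02 s⁻¹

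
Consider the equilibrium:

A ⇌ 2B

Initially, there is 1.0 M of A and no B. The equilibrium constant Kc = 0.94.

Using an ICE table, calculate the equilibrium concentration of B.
[B] = 0.763 M

ICE: [A] = 1.0 − x, [B] = 2x.
Kc = (2x)²/(1.0 − x) = 0.94 ⇒ 4x² + 0.94x − 0.94 = 0.
x = (−0.94 + √(0.94² + 4·4·0.94))/(2·4) = (−0.94 + √15.924)/8 = 0.3813.
[B] = 2x = 0.763 M.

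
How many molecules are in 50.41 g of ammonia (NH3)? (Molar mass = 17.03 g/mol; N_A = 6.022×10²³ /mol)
Moles = 50.41 g ÷ 17.03 g/mol = 2.96007 mol
Molecules = 2.96007 mol × 6.022×10²³ /mol = 1.783e+24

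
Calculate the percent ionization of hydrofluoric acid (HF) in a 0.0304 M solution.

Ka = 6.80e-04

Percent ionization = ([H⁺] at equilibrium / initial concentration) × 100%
Percent ionization = 13.9%

Let x = [H⁺]. Ka = x²/(C - x) ⇒ x² + (6.80e-04)x - (6.80e-04)(0.0304) = 0. x = 4.2193e-03. Percent = (4.2193e-03/0.0304) × 100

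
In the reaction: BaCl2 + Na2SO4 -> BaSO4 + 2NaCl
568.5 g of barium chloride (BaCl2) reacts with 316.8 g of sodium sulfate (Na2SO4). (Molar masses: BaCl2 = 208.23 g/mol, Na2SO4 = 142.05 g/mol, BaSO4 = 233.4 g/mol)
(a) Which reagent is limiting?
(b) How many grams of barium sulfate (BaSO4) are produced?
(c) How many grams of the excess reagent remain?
(a) Na2SO4, (b) 520.5 g, (c) 104.1 g

Moles of BaCl2 = 568.5 g ÷ 208.23 g/mol = 2.73015 mol
Moles of Na2SO4 = 316.8 g ÷ 142.05 g/mol = 2.2302 mol
Moles ÷ coefficient: BaCl2: 2.73015/1 = 2.73, Na2SO4: 2.2302/1 = 2.23
(a) Na2SO4 has the smaller value, so Na2SO4 is the limiting reagent.
(b) Moles of BaSO4 = 2.2302 mol Na2SO4 × (1/1) = 2.2302 mol; mass = 2.2302 mol × 233.4 g/mol = 520.5 g
(c) BaCl2 consumed = 2.2302 × (1/1) = 2.2302 mol; remaining = 2.73015 − 2.2302 = 0.499954 mol; mass = 0.499954 mol × 208.23 g/mol = 104.1 g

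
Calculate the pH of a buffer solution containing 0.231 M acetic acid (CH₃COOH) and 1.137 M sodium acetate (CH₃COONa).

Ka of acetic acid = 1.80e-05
pH = 5.44

pKa = -log(1.80e-05) = 4.74. pH = pKa + log([A⁻]/[HA]) = 4.74 + log(1.137/0.231)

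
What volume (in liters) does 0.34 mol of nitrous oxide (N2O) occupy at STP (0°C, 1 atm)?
At STP, 1 mol of gas occupies 22.4 L
Volume = 0.34 mol × 22.4 L/mol = 7.62 L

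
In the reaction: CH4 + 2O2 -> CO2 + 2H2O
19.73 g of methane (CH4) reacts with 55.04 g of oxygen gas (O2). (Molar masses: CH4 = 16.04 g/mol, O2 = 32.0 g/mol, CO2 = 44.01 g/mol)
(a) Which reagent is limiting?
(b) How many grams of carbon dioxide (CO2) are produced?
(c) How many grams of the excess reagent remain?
(a) O2, (b) 37.85 g, (c) 5.936 g

Moles of CH4 = 19.73 g ÷ 16.04 g/mol = 1.23005 mol
Moles of O2 = 55.04 g ÷ 32.0 g/mol = 1.72 mol
Moles ÷ coefficient: CH4: 1.23005/1 = 1.23, O2: 1.72/2 = 0.86
(a) O2 has the smaller value, so O2 is the limiting reagent.
(b) Moles of CO2 = 1.72 mol O2 × (1/2) = 0.86 mol; mass = 0.86 mol × 44.01 g/mol = 37.85 g
(c) CH4 consumed = 1.72 × (1/2) = 0.86 mol; remaining = 1.23005 − 0.86 = 0.37005 mol; mass = 0.37005 mol × 16.04 g/mol = 5.936 g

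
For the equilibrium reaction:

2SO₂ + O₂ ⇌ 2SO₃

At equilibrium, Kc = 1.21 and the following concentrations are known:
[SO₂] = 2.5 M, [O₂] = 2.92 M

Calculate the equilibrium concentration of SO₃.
[SO₃] = 4.6992 M

Kc = ([SO₃]^2) / ([SO₂]^2 × [O₂]) = 1.21
[SO₃]^2 = Kc · (reactant terms)/(other product terms) = 1.21 · 18.25 / 1 = 22.082
[SO₃] = (22.082)^(1/2) = 4.6992 M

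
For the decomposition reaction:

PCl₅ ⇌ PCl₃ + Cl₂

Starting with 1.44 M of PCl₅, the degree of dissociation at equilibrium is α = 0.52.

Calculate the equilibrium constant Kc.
K_c = 0.8112

x = α·[A]₀ = 0.52 × 1.44 = 0.7488 M dissociated.
At eq: [PCl₅] = 1.44 − 0.7488 = 0.6912 M; [PCl₃] = [Cl₂] = x = 0.7488 M.
Kc = [PCl₃][Cl₂]/[PCl₅] = (0.7488)²/0.6912 = 0.8112.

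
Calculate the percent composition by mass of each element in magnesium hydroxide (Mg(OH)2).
Mg: 41.68%, O: 54.86%, H: 3.46%

Molar mass of Mg(OH)2 = 58.33 g/mol
% Mg = (1 × 24.31) / 58.33 × 100% = 24.31 / 58.33 × 100% = 41.68%
% O = (2 × 16.0) / 58.33 × 100% = 32 / 58.33 × 100% = 54.86%
% H = (2 × 1.008) / 58.33 × 100% = 2.016 / 58.33 × 100% = 3.46%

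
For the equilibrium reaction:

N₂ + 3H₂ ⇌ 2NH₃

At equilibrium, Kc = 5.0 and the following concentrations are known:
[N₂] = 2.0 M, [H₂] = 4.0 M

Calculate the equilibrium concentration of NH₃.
[NH₃] = 25.2982 M

Kc = ([NH₃]^2) / ([N₂] × [H₂]^3) = 5.0
[NH₃]^2 = Kc · (reactant terms)/(other product terms) = 5.0 · 128 / 1 = 640
[NH₃] = (640)^(1/2) = 25.2982 M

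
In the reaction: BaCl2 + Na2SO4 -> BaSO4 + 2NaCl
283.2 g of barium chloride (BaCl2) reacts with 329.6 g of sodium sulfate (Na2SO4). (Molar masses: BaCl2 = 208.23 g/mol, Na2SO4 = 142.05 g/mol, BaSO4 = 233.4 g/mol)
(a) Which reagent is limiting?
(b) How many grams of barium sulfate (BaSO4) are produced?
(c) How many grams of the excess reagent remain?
(a) BaCl2, (b) 317.4 g, (c) 136.4 g

Moles of BaCl2 = 283.2 g ÷ 208.23 g/mol = 1.36003 mol
Moles of Na2SO4 = 329.6 g ÷ 142.05 g/mol = 2.32031 mol
Moles ÷ coefficient: BaCl2: 1.36003/1 = 1.36, Na2SO4: 2.32031/1 = 2.32
(a) BaCl2 has the smaller value, so BaCl2 is the limiting reagent.
(b) Moles of BaSO4 = 1.36003 mol BaCl2 × (1/1) = 1.36003 mol; mass = 1.36003 mol × 233.4 g/mol = 317.4 g
(c) Na2SO4 consumed = 1.36003 × (1/1) = 1.36003 mol; remaining = 2.32031 − 1.36003 = 0.960275 mol; mass = 0.960275 mol × 142.05 g/mol = 136.4 g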